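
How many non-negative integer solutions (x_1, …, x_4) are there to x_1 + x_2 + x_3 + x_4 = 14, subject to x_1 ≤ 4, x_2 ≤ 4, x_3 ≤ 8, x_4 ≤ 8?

167

Without the upper bounds there are C(17,3) = 680 ways to split 14 among 4 variables.
Subtract solutions that violate a single cap (substitute x_i' = x_i − (cap_i+1)): x_1 ≥ 5 gives C(12,3) = 220; x_2 ≥ 5 gives C(12,3) = 220; x_3 ≥ 9 gives C(8,3) = 56; x_4 ≥ 9 gives C(8,3) = 56. Together 552.
Add back pairs where two caps are both exceeded: 35 + 1 + 1 + 1 + 1 + 0 = 39.
By inclusion–exclusion the count is 680 − 552 + 39 = 167.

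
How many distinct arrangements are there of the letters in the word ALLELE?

60

The 6 letters of ALLELE have repeats: E appearing twice and L appearing 3 times.
Dividing 6! = 720 by 3!·2! = 12 for the repeated letters gives 60.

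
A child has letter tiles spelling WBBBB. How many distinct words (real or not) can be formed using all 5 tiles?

5

Letter multiplicities in WBBBB: B×4, W×1.
So there are 5! / (4!) = 5 distinguishable arrangements.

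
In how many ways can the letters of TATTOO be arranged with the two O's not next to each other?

Total arrangements of TATTOO: 6!/(3!·2!) = 60.
Arrangements with the O's together: treat OO as one letter, giving (5)!/(3!) = 20.
Subtracting, 60 − 20 = 40 arrangements keep the O's apart.

40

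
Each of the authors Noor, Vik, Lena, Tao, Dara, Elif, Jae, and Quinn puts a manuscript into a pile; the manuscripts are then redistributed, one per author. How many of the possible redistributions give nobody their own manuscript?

14833

Let Aᵢ be the assignments in which author i gets their own manuscript. We want the size of the complement of A₁∪…∪A_8.
By inclusion–exclusion this is Σ_{j=0}^{8} (−1)^j C(8,j)·(8−j)!.
Computing: 40320 − 40320 + 20160 − 6720 + 1680 − 336 + 56 − 8 + 1 = 14833.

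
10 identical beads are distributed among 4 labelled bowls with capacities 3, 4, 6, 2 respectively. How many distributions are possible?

41

Ignoring the caps, the number of non-negative solutions to x_1+…+x_4 = 10 is C(13,3) = 286.
Subtract solutions that violate a single cap (substitute x_i' = x_i − (cap_i+1)): x_1 ≥ 4 gives C(9,3) = 84; x_2 ≥ 5 gives C(8,3) = 56; x_3 ≥ 7 gives C(6,3) = 20; x_4 ≥ 3 gives C(10,3) = 120. Together 280.
Add back pairs where two caps are both exceeded: 4 + 0 + 20 + 0 + 10 + 1 = 35.
By inclusion–exclusion the count is 286 − 280 + 35 = 41.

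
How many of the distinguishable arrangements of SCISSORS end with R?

210

With the last slot taken by R, it remains to arrange the other 7 letters (SCISSOS).
Those 7 letters have S appearing 4 times, giving (7)!/(4!) = 210.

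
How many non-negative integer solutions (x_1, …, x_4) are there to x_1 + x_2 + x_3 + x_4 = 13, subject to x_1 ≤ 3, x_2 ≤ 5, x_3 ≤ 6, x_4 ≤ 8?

Without the upper bounds there are C(16,3) = 560 ways to split 13 among 4 variables.
Subtract solutions that violate a single cap (substitute x_i' = x_i − (cap_i+1)): x_1 ≥ 4 gives C(12,3) = 220; x_2 ≥ 6 gives C(10,3) = 120; x_3 ≥ 7 gives C(9,3) = 84; x_4 ≥ 9 gives C(7,3) = 35. Together 459.
Add back pairs where two caps are both exceeded: 20 + 10 + 1 + 1 + 0 + 0 = 32.
By inclusion–exclusion the count is 560 − 459 + 32 = 133.

133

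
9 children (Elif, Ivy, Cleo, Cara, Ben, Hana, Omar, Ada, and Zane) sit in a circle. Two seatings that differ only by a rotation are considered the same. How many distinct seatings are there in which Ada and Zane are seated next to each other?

Glue Ada and Zane into a block (2 internal orders). Seating 8 units around a circle gives (7)! arrangements.
So 2 × (7)! = 2 × 5040 = 10080.

10080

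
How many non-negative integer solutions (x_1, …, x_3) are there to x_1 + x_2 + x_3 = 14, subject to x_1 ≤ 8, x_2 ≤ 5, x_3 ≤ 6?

Ignoring the caps, the number of non-negative solutions to x_1+…+x_3 = 14 is C(16,2) = 120.
Subtract solutions that violate a single cap (substitute x_i' = x_i − (cap_i+1)): x_1 ≥ 9 gives C(7,2) = 21; x_2 ≥ 6 gives C(10,2) = 45; x_3 ≥ 7 gives C(9,2) = 36. Together 102.
Add back pairs where two caps are both exceeded: 0 + 0 + 3 = 3.
By inclusion–exclusion the count is 120 − 102 + 3 = 21.

21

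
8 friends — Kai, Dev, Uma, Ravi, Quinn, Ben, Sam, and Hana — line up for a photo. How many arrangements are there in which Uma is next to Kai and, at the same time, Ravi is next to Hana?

2880

Treat {Uma,Kai} as one block (2 orders) and {Ravi,Hana} as another (2 orders).
That leaves 6 units to arrange: 2 × 2 × 6! = 4 × 720 = 2880.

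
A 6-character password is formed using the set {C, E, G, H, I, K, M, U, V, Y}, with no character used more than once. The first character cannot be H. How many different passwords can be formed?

136080

The first character has 10−1 = 9 choices (anything except H).
The remaining 5 characters are filled from the other 9 symbols without repetition: 9 × 8 × 7 × 6 × 5 = 15120.
Total: 9 × 15120 = 136080.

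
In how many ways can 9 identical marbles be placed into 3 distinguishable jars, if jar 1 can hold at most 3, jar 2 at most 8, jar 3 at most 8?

By stars and bars, unrestricted non-negative solutions to x_1+…+x_3 = 9 number C(9+2,2) = 55.
Subtract solutions that violate a single cap (substitute x_i' = x_i − (cap_i+1)): x_1 ≥ 4 gives C(7,2) = 21; x_2 ≥ 9 gives C(2,2) = 1; x_3 ≥ 9 gives C(2,2) = 1. Together 23.
No two caps can be exceeded simultaneously, so the pair terms are all 0.
By inclusion–exclusion the count is 55 − 23 + 0 = 32.

32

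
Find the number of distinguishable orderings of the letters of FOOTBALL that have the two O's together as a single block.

Treat the 2 copies of O as a single block. The multiset to arrange is then {OO, A, B, F, L, L, T}, 7 items in all.
That gives (7)!/(2!) = 2520 arrangements.

2520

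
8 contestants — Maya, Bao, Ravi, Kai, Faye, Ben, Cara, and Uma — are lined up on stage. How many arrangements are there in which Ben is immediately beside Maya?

10080

Treat {Ben, Maya} as a single unit. There are 7 units to order, and the pair itself can be ordered 2 ways.
So the count is 2·(7)! = 10080.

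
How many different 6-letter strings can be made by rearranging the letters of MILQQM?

The 6 letters of MILQQM have repeats: M appearing twice and Q appearing twice.
Dividing 6! = 720 by 2!·2! = 4 for the repeated letters gives 180.

180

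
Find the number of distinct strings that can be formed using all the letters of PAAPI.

PAAPI has 5 letters with A appearing twice and P appearing twice.
So there are 5! / (2!·2!) = 30 distinguishable arrangements.

30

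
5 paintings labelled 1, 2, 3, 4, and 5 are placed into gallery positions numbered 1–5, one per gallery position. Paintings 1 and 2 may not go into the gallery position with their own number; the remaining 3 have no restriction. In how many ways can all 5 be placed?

Let Aᵢ (for i ∈ {1, 2}) be the placements that put painting i in its forbidden gallery position. Any j of these fix j positions, leaving (5−j)! ways to fill the rest, and there are C(2,j) ways to pick which j.
By inclusion–exclusion, the number of valid placements is Σ_{j=0}^{2} (−1)^j C(2,j)·(5−j)!.
Computing: 120 − 48 + 6 = 78.

78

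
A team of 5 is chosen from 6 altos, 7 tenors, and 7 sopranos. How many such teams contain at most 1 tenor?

6292

Split by how many tenors are chosen (0 through 1).
Sum: C(7,0)·C(13,5) + C(7,1)·C(13,4) = 1287 + 5005 = 6292.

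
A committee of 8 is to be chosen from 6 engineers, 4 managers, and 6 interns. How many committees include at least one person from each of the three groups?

12285

Total 8-person selections from all 16: C(16,8) = 12870.
Subtract selections that omit an entire group: no engineers → C(10,8) = 45; no managers → C(12,8) = 495; no interns → C(10,8) = 45.
Add back selections omitting two groups (i.e. drawn from a single group): C(6,8) + C(4,8) + C(6,8) = 0.
By inclusion–exclusion: 12870 − 585 + 0 = 12285.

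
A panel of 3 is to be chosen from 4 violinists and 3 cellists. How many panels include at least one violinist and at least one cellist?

With no constraint there are C(7,3) = 35 possible selections.
Subtract selections that omit an entire group: no violinists → C(3,3) = 1; no cellists → C(4,3) = 4.
Both groups omitted at once is impossible, so 35 − 5 = 30.

30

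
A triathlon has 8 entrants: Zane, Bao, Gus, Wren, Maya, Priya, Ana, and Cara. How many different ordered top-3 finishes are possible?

336

There are 8 choices for 1st place, 7 for 2nd, and 6 for 3rd.
That gives 8 × 7 × 6 = 336.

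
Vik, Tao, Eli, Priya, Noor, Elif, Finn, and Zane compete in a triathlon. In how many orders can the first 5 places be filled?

6720

There are 8 choices for 1st place, 7 for 2nd, and so on down to 4 for position 5.
That gives 8 × 7 × 6 × 5 × 4 = 6720.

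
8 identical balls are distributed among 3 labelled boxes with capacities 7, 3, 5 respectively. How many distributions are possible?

23

By stars and bars, unrestricted non-negative solutions to x_1+…+x_3 = 8 number C(8+2,2) = 45.
Subtract solutions that violate a single cap (substitute x_i' = x_i − (cap_i+1)): x_1 ≥ 8 gives C(2,2) = 1; x_2 ≥ 4 gives C(6,2) = 15; x_3 ≥ 6 gives C(4,2) = 6. Together 22.
No two caps can be exceeded simultaneously, so the pair terms are all 0.
By inclusion–exclusion the count is 45 − 22 + 0 = 23.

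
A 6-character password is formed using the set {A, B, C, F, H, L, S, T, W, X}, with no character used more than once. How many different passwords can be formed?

This is a permutation of 6 out of 10: P(10,6) = 10!/4!.
10 × 9 × 8 × 7 × 6 × 5 = 151200.

151200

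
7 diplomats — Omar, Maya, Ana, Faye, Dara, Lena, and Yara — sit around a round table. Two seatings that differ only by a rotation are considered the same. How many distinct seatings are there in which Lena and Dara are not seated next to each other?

All circular seatings of 7 people number (6)! = 720.
Seatings with Lena beside Dara: treat them as a block with 2 internal orders, giving 2 × (5)! = 240.
Subtracting, 720 − 240 = 480.

480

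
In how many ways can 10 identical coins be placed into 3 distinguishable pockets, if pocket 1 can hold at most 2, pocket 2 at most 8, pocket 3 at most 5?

15

Without the upper bounds there are C(12,2) = 66 ways to split 10 among 3 pockets.
Subtract solutions that violate a single cap (substitute x_i' = x_i − (cap_i+1)): x_1 ≥ 3 gives C(9,2) = 36; x_2 ≥ 9 gives C(3,2) = 3; x_3 ≥ 6 gives C(6,2) = 15. Together 54.
Add back pairs where two caps are both exceeded: 0 + 3 + 0 = 3.
By inclusion–exclusion the count is 66 − 54 + 3 = 15.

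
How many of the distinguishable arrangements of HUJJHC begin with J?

Fix J in the first position and arrange the remaining 5 letters.
Those 5 letters have H appearing twice, giving (5)!/(2!) = 60.

60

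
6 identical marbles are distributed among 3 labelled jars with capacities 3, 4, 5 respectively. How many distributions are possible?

Without the upper bounds there are C(8,2) = 28 ways to split 6 among 3 jars.
Subtract solutions that violate a single cap (substitute x_i' = x_i − (cap_i+1)): x_1 ≥ 4 gives C(4,2) = 6; x_2 ≥ 5 gives C(3,2) = 3; x_3 ≥ 6 gives C(2,2) = 1. Together 10.
No two caps can be exceeded simultaneously, so the pair terms are all 0.
By inclusion–exclusion the count is 28 − 10 + 0 = 18.

18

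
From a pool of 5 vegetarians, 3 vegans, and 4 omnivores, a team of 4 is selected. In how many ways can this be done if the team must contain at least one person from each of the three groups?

Total 4-person selections from all 12: C(12,4) = 495.
Subtract selections that omit an entire group: no vegetarians → C(7,4) = 35; no vegans → C(9,4) = 126; no omnivores → C(8,4) = 70.
Add back selections omitting two groups (i.e. drawn from a single group): C(5,4) + C(3,4) + C(4,4) = 6.
By inclusion–exclusion: 495 − 231 + 6 = 270.

270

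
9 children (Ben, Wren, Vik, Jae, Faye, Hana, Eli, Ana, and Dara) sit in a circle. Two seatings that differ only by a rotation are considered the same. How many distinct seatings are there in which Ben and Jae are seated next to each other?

10080

Glue Ben and Jae into a block (2 internal orders). Seating 8 units around a circle gives (7)! arrangements.
So 2 × (7)! = 2 × 5040 = 10080.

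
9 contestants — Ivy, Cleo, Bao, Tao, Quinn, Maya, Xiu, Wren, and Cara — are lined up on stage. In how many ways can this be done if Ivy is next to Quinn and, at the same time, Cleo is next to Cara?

20160

Treat {Ivy,Quinn} as one block (2 orders) and {Cleo,Cara} as another (2 orders).
That leaves 7 units to arrange: 2 × 2 × 7! = 4 × 5040 = 20160.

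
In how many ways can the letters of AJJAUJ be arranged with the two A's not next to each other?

Total arrangements of AJJAUJ: 6!/(3!·2!) = 60.
If the two A's are adjacent, glue them into one block, leaving 5 items to arrange: (5)!/(3!) = 20 ways.
Hence 60 − 20 = 40.

40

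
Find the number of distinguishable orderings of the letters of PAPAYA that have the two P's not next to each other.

There are 6!/(3!·2!) = 60 arrangements of PAPAYA in total.
Arrangements with the P's together: treat PP as one letter, giving (5)!/(3!) = 20.
Subtracting, 60 − 20 = 40 arrangements keep the P's apart.

40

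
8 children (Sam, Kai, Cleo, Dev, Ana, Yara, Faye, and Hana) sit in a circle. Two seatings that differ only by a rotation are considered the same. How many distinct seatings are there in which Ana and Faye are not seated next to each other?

3600

All circular seatings of 8 people number (7)! = 5040.
Seatings with Ana beside Faye: treat them as a block with 2 internal orders, giving 2 × (6)! = 1440.
Subtracting, 5040 − 1440 = 3600.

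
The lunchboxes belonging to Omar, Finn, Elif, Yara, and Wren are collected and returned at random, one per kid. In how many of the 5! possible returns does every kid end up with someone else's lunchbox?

44

Let Aᵢ be the assignments in which kid i gets their own lunchbox. We want the size of the complement of A₁∪…∪A_5.
By inclusion–exclusion this is Σ_{j=0}^{5} (−1)^j C(5,j)·(5−j)!.
Computing: 120 − 120 + 60 − 20 + 5 − 1 = 44.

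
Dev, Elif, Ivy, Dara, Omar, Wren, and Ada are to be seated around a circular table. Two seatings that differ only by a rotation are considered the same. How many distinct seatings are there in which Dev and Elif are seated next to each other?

240

Treat {Dev, Elif} as one unit (2 internal orders) and seat the resulting 6 units around the table: (5)! circular arrangements.
So 2 × (5)! = 2 × 120 = 240.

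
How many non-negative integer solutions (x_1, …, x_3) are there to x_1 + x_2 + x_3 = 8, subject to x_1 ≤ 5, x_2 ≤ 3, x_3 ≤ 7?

23

By stars and bars, unrestricted non-negative solutions to x_1+…+x_3 = 8 number C(8+2,2) = 45.
Subtract solutions that violate a single cap (substitute x_i' = x_i − (cap_i+1)): x_1 ≥ 6 gives C(4,2) = 6; x_2 ≥ 4 gives C(6,2) = 15; x_3 ≥ 8 gives C(2,2) = 1. Together 22.
No two caps can be exceeded simultaneously, so the pair terms are all 0.
By inclusion–exclusion the count is 45 − 22 + 0 = 23.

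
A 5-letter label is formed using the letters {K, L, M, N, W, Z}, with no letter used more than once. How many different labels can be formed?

720

This is a permutation of 5 out of 6: P(6,5) = 6!/1!.
That product is 6 × 5 × 4 × 3 × 2 = 720.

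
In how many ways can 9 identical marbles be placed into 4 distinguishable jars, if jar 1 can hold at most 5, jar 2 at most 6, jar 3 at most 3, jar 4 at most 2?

Ignoring the caps, the number of non-negative solutions to x_1+…+x_4 = 9 is C(12,3) = 220.
Subtract solutions that violate a single cap (substitute x_i' = x_i − (cap_i+1)): x_1 ≥ 6 gives C(6,3) = 20; x_2 ≥ 7 gives C(5,3) = 10; x_3 ≥ 4 gives C(8,3) = 56; x_4 ≥ 3 gives C(9,3) = 84. Together 170.
Add back pairs where two caps are both exceeded: 0 + 0 + 1 + 0 + 0 + 10 = 11.
By inclusion–exclusion the count is 220 − 170 + 11 = 61.

61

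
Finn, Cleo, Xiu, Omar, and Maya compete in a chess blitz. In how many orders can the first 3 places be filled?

This is an ordered selection of 3 from 5: P(5,3).
That gives 5 × 4 × 3 = 60.

60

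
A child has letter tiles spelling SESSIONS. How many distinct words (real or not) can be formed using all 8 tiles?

1680

SESSIONS has 8 letters with S appearing 4 times.
Dividing 8! = 40320 by 4! = 24 for the repeated letters gives 1680.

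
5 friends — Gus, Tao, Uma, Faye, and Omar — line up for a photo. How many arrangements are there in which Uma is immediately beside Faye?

48

Glue Uma and Faye into one block (2 internal orders), leaving 4 units to arrange in a row.
So the count is 2·(4)! = 48.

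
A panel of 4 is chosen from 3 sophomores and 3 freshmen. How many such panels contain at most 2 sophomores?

Split by how many sophomores are chosen (0 through 2).
Sum: C(3,0)·C(3,4) + C(3,1)·C(3,3) + C(3,2)·C(3,2) = 0 + 3 + 9 = 12.

12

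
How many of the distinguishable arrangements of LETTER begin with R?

30

With the first slot taken by R, it remains to arrange the other 5 letters (LETTE).
Those 5 letters have E appearing twice and T appearing twice, giving (5)!/(2!·2!) = 30.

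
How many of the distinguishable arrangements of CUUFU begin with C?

With the first slot taken by C, it remains to arrange the other 4 letters (UUFU).
Those 4 letters have U appearing 3 times, giving (4)!/(3!) = 4.

4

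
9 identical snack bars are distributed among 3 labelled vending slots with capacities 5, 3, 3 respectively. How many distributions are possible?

6

Ignoring the caps, the number of non-negative solutions to x_1+…+x_3 = 9 is C(11,2) = 55.
Subtract solutions that violate a single cap (substitute x_i' = x_i − (cap_i+1)): x_1 ≥ 6 gives C(5,2) = 10; x_2 ≥ 4 gives C(7,2) = 21; x_3 ≥ 4 gives C(7,2) = 21. Together 52.
Add back pairs where two caps are both exceeded: 0 + 0 + 3 = 3.
By inclusion–exclusion the count is 55 − 52 + 3 = 6.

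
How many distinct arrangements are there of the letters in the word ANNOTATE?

ANNOTATE has 8 letters with A appearing twice, N appearing twice, and T appearing twice.
The number of distinct arrangements is 8!/(2!·2!·2!) = 40320/8 = 5040.

5040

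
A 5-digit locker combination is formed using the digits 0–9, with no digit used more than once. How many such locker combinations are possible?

30240

Choose and order 5 of the 10 symbols: the first digit has 10 options, the next 9, and so on down to 6.
10 × 9 × 8 × 7 × 6 = 30240.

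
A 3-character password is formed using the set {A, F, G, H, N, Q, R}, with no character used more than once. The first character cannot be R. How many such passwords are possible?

The first character has 7−1 = 6 choices (anything except R).
The remaining 2 characters are filled from the other 6 symbols without repetition: 6 × 5 = 30.
Total: 6 × 30 = 180.

180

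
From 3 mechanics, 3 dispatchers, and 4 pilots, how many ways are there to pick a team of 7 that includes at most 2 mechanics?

85

Split by how many mechanics are chosen (0 through 2).
Sum: C(3,0)·C(7,7) + C(3,1)·C(7,6) + C(3,2)·C(7,5) = 1 + 21 + 63 = 85.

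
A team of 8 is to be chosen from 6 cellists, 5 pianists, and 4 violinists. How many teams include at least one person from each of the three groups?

With no constraint there are C(15,8) = 6435 possible selections.
Selections missing a whole group: no cellists → C(9,8) = 9; no pianists → C(10,8) = 45; no violinists → C(11,8) = 165.
Add back selections omitting two groups (i.e. drawn from a single group): C(6,8) + C(5,8) + C(4,8) = 0.
By inclusion–exclusion: 6435 − 219 + 0 = 6216.

6216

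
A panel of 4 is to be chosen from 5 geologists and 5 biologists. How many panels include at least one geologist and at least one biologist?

200

With no constraint there are C(10,4) = 210 possible selections.
Subtract selections that omit an entire group: no geologists → C(5,4) = 5; no biologists → C(5,4) = 5.
Both groups omitted at once is impossible, so 210 − 10 = 200.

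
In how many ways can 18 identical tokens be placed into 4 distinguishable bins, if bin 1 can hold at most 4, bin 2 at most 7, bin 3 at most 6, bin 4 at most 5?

Without the upper bounds there are C(21,3) = 1330 ways to split 18 among 4 bins.
Subtract solutions that violate a single cap (substitute x_i' = x_i − (cap_i+1)): x_1 ≥ 5 gives C(16,3) = 560; x_2 ≥ 8 gives C(13,3) = 286; x_3 ≥ 7 gives C(14,3) = 364; x_4 ≥ 6 gives C(15,3) = 455. Together 1665.
Add back pairs where two caps are both exceeded: 56 + 84 + 120 + 20 + 35 + 56 = 371.
Subtract triples: 0 + 0 + 1 + 0 = 1.
By inclusion–exclusion the count is 1330 − 1665 + 371 − 1 = 35.

35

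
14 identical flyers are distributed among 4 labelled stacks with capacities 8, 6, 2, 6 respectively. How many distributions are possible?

Without the upper bounds there are C(17,3) = 680 ways to split 14 among 4 stacks.
Subtract solutions that violate a single cap (substitute x_i' = x_i − (cap_i+1)): x_1 ≥ 9 gives C(8,3) = 56; x_2 ≥ 7 gives C(10,3) = 120; x_3 ≥ 3 gives C(14,3) = 364; x_4 ≥ 7 gives C(10,3) = 120. Together 660.
Add back pairs where two caps are both exceeded: 0 + 10 + 0 + 35 + 1 + 35 = 81.
By inclusion–exclusion the count is 680 − 660 + 81 = 101.

101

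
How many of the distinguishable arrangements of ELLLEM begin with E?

With the first slot taken by E, it remains to arrange the other 5 letters (LLLEM).
Those 5 letters have L appearing 3 times, giving (5)!/(3!) = 20.

20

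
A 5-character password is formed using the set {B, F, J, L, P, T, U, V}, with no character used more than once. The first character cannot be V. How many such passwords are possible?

5880

The first character has 8−1 = 7 choices (anything except V).
The remaining 4 characters are filled from the other 7 symbols without repetition: 7 × 6 × 5 × 4 = 840.
Total: 7 × 840 = 5880.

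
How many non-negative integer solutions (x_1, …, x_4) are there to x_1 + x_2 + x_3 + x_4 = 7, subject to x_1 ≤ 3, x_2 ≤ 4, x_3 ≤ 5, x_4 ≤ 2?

52

Ignoring the caps, the number of non-negative solutions to x_1+…+x_4 = 7 is C(10,3) = 120.
Subtract solutions that violate a single cap (substitute x_i' = x_i − (cap_i+1)): x_1 ≥ 4 gives C(6,3) = 20; x_2 ≥ 5 gives C(5,3) = 10; x_3 ≥ 6 gives C(4,3) = 4; x_4 ≥ 3 gives C(7,3) = 35. Together 69.
Add back pairs where two caps are both exceeded: 0 + 0 + 1 + 0 + 0 + 0 = 1.
By inclusion–exclusion the count is 120 − 69 + 1 = 52.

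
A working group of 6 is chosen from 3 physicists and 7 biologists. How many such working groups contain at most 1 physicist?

Split by how many physicists are chosen (0 through 1).
Sum: C(3,0)·C(7,6) + C(3,1)·C(7,5) = 7 + 63 = 70.

70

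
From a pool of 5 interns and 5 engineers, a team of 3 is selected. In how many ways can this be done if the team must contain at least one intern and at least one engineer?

Total 3-person selections from all 10: C(10,3) = 120.
Selections missing a whole group: no interns → C(5,3) = 10; no engineers → C(5,3) = 10.
Both groups omitted at once is impossible, so 120 − 20 = 100.

100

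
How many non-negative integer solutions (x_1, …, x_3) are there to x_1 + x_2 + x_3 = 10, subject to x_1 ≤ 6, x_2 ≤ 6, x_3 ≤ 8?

Without the upper bounds there are C(12,2) = 66 ways to split 10 among 3 variables.
Subtract solutions that violate a single cap (substitute x_i' = x_i − (cap_i+1)): x_1 ≥ 7 gives C(5,2) = 10; x_2 ≥ 7 gives C(5,2) = 10; x_3 ≥ 9 gives C(3,2) = 3. Together 23.
No two caps can be exceeded simultaneously, so the pair terms are all 0.
By inclusion–exclusion the count is 66 − 23 + 0 = 43.

43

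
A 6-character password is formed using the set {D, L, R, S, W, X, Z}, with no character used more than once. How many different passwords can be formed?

Choose and order 6 of the 7 symbols: the first character has 7 options, the next 6, and so on down to 2.
7 × 6 × 5 × 4 × 3 × 2 = 5040.

5040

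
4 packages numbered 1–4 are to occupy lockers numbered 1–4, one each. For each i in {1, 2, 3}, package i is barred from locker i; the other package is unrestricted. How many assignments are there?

Let Aᵢ (for i ∈ {1, 2, 3}) be the placements that put package i in its forbidden locker. Any j of these fix j positions, leaving (4−j)! ways to fill the rest, and there are C(3,j) ways to pick which j.
By inclusion–exclusion, the number of valid placements is Σ_{j=0}^{3} (−1)^j C(3,j)·(4−j)!.
Computing: 24 − 18 + 6 − 1 = 11.

11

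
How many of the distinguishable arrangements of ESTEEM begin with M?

20

With the first slot taken by M, it remains to arrange the other 5 letters (ESTEE).
Those 5 letters have E appearing 3 times, giving (5)!/(3!) = 20.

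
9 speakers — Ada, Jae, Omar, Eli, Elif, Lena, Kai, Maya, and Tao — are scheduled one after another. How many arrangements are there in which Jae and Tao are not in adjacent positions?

282240

There are 9! = 362880 arrangements in all. If Jae and Tao are adjacent, merging them into one block gives 2·(8)! = 80640 arrangements.
So 362880 − 80640 = 282240 arrangements keep them apart.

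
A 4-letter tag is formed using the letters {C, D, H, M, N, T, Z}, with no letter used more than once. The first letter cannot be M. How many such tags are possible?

The first letter has 7−1 = 6 choices (anything except M).
The remaining 3 letters are filled from the other 6 symbols without repetition: 6 × 5 × 4 = 120.
Total: 6 × 120 = 720.

720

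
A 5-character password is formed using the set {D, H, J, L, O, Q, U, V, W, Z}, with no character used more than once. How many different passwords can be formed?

30240

Choose and order 5 of the 10 symbols: the first character has 10 options, the next 9, and so on down to 6.
That product is 10 × 9 × 8 × 7 × 6 = 30240.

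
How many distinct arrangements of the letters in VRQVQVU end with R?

With the last slot taken by R, it remains to arrange the other 6 letters (VQVQVU).
Those 6 letters have Q appearing twice and V appearing 3 times, giving (6)!/(3!·2!) = 60.

60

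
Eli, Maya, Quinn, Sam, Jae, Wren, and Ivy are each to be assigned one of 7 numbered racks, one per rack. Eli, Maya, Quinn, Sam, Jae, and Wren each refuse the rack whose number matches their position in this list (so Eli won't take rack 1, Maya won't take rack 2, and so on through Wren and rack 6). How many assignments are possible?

2119

Let Aᵢ (for 1 ≤ i ≤ 6) be the placements that put person i in their forbidden rack. Any j of these fix j positions, leaving (7−j)! ways to fill the rest, and there are C(6,j) ways to pick which j.
By inclusion–exclusion, the number of valid placements is Σ_{j=0}^{6} (−1)^j C(6,j)·(7−j)!.
Computing: 5040 − 4320 + 1800 − 480 + 90 − 12 + 1 = 2119.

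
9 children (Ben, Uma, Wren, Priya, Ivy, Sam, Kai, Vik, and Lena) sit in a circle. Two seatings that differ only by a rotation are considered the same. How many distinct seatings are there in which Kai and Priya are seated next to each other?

10080

Glue Kai and Priya into a block (2 internal orders). Seating 8 units around a circle gives (7)! arrangements.
So 2 × (7)! = 2 × 5040 = 10080.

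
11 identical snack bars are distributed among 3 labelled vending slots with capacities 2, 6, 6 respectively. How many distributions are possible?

Without the upper bounds there are C(13,2) = 78 ways to split 11 among 3 vending slots.
Subtract solutions that violate a single cap (substitute x_i' = x_i − (cap_i+1)): x_1 ≥ 3 gives C(10,2) = 45; x_2 ≥ 7 gives C(6,2) = 15; x_3 ≥ 7 gives C(6,2) = 15. Together 75.
Add back pairs where two caps are both exceeded: 3 + 3 + 0 = 6.
By inclusion–exclusion the count is 78 − 75 + 6 = 9.

9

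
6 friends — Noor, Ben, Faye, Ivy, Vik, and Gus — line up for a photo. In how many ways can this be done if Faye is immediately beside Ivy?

Place the 4 others and the Faye-Ivy pair as 5 objects in a line; the pair has 2 internal arrangements.
That gives 2 × 5! = 2 × 120 = 240.

240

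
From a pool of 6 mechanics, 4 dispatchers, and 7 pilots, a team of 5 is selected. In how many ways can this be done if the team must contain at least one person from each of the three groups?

With no constraint there are C(17,5) = 6188 possible selections.
Subtract selections that omit an entire group: no mechanics → C(11,5) = 462; no dispatchers → C(13,5) = 1287; no pilots → C(10,5) = 252.
Add back selections omitting two groups (i.e. drawn from a single group): C(6,5) + C(4,5) + C(7,5) = 27.
By inclusion–exclusion: 6188 − 2001 + 27 = 4214.

4214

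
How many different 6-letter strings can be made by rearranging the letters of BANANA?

Letter multiplicities in BANANA: A×3, B×1, N×2.
Dividing 6! = 720 by 3!·2! = 12 for the repeated letters gives 60.

60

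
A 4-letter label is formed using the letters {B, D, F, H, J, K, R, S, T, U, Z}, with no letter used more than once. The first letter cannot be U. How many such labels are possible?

7200

The first letter has 11−1 = 10 choices (anything except U).
The remaining 3 letters are filled from the other 10 symbols without repetition: 10 × 9 × 8 = 720.
Total: 10 × 720 = 7200.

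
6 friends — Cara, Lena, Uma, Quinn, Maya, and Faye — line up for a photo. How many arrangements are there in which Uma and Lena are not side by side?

480

Of the 6! = 720 arrangements, those with Uma and Lena adjacent number 2 × 5! = 240 (treat the pair as a block with 2 internal orders).
Complementary counting: 720 − 240 = 480.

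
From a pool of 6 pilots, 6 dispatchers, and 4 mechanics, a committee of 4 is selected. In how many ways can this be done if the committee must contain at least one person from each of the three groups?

936

Total 4-person selections from all 16: C(16,4) = 1820.
Selections missing a whole group: no pilots → C(10,4) = 210; no dispatchers → C(10,4) = 210; no mechanics → C(12,4) = 495.
Add back selections omitting two groups (i.e. drawn from a single group): C(6,4) + C(6,4) + C(4,4) = 31.
By inclusion–exclusion: 1820 − 915 + 31 = 936.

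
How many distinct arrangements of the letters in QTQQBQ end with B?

5

With the last slot taken by B, it remains to arrange the other 5 letters (QTQQQ).
Those 5 letters have Q appearing 4 times, giving (5)!/(4!) = 5.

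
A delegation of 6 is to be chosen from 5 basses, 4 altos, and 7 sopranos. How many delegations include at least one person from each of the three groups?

6545

Total 6-person selections from all 16: C(16,6) = 8008.
Subtract selections that omit an entire group: no basses → C(11,6) = 462; no altos → C(12,6) = 924; no sopranos → C(9,6) = 84.
Add back selections omitting two groups (i.e. drawn from a single group): C(5,6) + C(4,6) + C(7,6) = 7.
By inclusion–exclusion: 8008 − 1470 + 7 = 6545.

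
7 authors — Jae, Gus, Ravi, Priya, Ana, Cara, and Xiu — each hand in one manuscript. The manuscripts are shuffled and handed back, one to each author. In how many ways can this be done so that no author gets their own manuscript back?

1854

Let Aᵢ be the assignments in which author i gets their own manuscript. We want the size of the complement of A₁∪…∪A_7.
By inclusion–exclusion this is Σ_{j=0}^{7} (−1)^j C(7,j)·(7−j)!.
Computing: 5040 − 5040 + 2520 − 840 + 210 − 42 + 7 − 1 = 1854.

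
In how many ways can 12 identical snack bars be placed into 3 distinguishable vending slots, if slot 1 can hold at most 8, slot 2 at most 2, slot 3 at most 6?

12

Without the upper bounds there are C(14,2) = 91 ways to split 12 among 3 vending slots.
Subtract solutions that violate a single cap (substitute x_i' = x_i − (cap_i+1)): x_1 ≥ 9 gives C(5,2) = 10; x_2 ≥ 3 gives C(11,2) = 55; x_3 ≥ 7 gives C(7,2) = 21. Together 86.
Add back pairs where two caps are both exceeded: 1 + 0 + 6 = 7.
By inclusion–exclusion the count is 91 − 86 + 7 = 12.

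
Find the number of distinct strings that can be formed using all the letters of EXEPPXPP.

420

EXEPPXPP has 8 letters with E appearing twice, P appearing 4 times, and X appearing twice.
Dividing 8! = 40320 by 4!·2!·2! = 96 for the repeated letters gives 420.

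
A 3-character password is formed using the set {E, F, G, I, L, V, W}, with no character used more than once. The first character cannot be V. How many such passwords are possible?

The first character has 7−1 = 6 choices (anything except V).
The remaining 2 characters are filled from the other 6 symbols without repetition: 6 × 5 = 30.
Total: 6 × 30 = 180.

180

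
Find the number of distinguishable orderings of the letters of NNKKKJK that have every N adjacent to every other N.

Treat the 2 copies of N as a single block. The multiset to arrange is then {NN, J, K, K, K, K}, 6 items in all.
That gives (6)!/(4!) = 30 arrangements.

30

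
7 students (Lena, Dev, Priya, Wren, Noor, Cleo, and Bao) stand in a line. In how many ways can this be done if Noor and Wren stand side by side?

1440

Glue Noor and Wren into one block (2 internal orders), leaving 6 units to arrange in a row.
That gives 2 × 6! = 2 × 720 = 1440.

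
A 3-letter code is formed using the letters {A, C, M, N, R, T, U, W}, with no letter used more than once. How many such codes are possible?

336

This is a permutation of 3 out of 8: P(8,3) = 8!/5!.
8 × 7 × 6 = 336.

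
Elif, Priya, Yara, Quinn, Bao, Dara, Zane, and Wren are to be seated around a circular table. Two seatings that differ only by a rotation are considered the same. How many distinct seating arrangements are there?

Around a circle, 8 distinct people have 8!/8 = (7)! = 5040 rotationally distinct seatings.

5040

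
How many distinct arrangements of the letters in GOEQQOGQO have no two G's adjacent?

There are 9!/(3!·3!·2!) = 5040 arrangements of GOEQQOGQO in total.
Arrangements with the G's together: treat GG as one letter, giving (8)!/(3!·3!) = 1120.
Hence 5040 − 1120 = 3920.

3920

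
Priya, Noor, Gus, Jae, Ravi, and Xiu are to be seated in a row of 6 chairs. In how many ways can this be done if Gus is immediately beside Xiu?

Place the 4 others and the Gus-Xiu pair as 5 objects in a line; the pair has 2 internal arrangements.
So the count is 2·(5)! = 240.

240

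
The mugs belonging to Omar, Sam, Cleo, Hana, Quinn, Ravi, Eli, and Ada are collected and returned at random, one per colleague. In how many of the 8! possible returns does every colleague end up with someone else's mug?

14833

Let Aᵢ be the assignments in which colleague i gets their own mug. We want the size of the complement of A₁∪…∪A_8.
By inclusion–exclusion this is Σ_{j=0}^{8} (−1)^j C(8,j)·(8−j)!.
Computing: 40320 − 40320 + 20160 − 6720 + 1680 − 336 + 56 − 8 + 1 = 14833.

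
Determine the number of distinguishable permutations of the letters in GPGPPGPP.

56

GPGPPGPP has 8 letters with G appearing 3 times and P appearing 5 times.
So there are 8! / (5!·3!) = 56 distinguishable arrangements.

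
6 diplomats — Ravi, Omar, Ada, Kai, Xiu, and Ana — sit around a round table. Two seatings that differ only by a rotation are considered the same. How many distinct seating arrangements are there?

Seat Ravi anywhere (absorbing the rotational symmetry), then permute the other 5: (5)! = 120.

120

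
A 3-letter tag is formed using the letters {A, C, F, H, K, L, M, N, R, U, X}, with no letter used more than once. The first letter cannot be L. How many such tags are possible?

The first letter has 11−1 = 10 choices (anything except L).
The remaining 2 letters are filled from the other 10 symbols without repetition: 10 × 9 = 90.
Total: 10 × 90 = 900.

900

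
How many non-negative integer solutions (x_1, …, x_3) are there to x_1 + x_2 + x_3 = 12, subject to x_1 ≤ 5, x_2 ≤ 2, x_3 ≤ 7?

Without the upper bounds there are C(14,2) = 91 ways to split 12 among 3 variables.
Subtract solutions that violate a single cap (substitute x_i' = x_i − (cap_i+1)): x_1 ≥ 6 gives C(8,2) = 28; x_2 ≥ 3 gives C(11,2) = 55; x_3 ≥ 8 gives C(6,2) = 15. Together 98.
Add back pairs where two caps are both exceeded: 10 + 0 + 3 = 13.
By inclusion–exclusion the count is 91 − 98 + 13 = 6.

6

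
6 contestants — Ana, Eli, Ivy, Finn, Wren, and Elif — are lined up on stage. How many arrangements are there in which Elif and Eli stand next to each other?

240

Glue Elif and Eli into one block (2 internal orders), leaving 5 units to arrange in a row.
That gives 2 × 5! = 2 × 120 = 240.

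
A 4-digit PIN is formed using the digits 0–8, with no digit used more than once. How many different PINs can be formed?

This is a permutation of 4 out of 9: P(9,4) = 9!/5!.
That product is 9 × 8 × 7 × 6 = 3024.

3024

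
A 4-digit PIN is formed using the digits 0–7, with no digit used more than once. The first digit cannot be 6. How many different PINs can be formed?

1470

The first digit has 8−1 = 7 choices (anything except 6).
The remaining 3 digits are filled from the other 7 symbols without repetition: 7 × 6 × 5 = 210.
Total: 7 × 210 = 1470.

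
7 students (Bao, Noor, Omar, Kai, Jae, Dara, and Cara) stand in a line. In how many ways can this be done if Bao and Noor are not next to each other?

3600

Of the 7! = 5040 arrangements, those with Bao and Noor adjacent number 2 × 6! = 1440 (treat the pair as a block with 2 internal orders).
So 5040 − 1440 = 3600 arrangements keep them apart.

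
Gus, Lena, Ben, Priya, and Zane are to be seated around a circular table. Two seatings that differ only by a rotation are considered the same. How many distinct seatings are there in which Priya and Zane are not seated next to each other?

12

All circular seatings of 5 people number (4)! = 24.
Seatings with Priya beside Zane: treat them as a block with 2 internal orders, giving 2 × (3)! = 12.
Subtracting, 24 − 12 = 12.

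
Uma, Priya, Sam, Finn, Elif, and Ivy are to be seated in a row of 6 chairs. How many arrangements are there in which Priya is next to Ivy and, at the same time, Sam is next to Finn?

Treat {Priya,Ivy} as one block (2 orders) and {Sam,Finn} as another (2 orders).
That leaves 4 units to arrange: 2 × 2 × 4! = 4 × 24 = 96.

96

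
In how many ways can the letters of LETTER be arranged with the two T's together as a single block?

60

Treat the 2 copies of T as a single block. The multiset to arrange is then {TT, E, E, L, R}, 5 items in all.
That gives (5)!/(2!) = 60 arrangements.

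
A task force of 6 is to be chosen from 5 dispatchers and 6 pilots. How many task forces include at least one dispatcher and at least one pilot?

461

With no constraint there are C(11,6) = 462 possible selections.
Subtract selections that omit an entire group: no dispatchers → C(6,6) = 1; no pilots → C(5,6) = 0.
Both groups omitted at once is impossible, so 462 − 1 = 461.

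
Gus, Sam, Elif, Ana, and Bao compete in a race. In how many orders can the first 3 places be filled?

60

There are 5 choices for 1st place, 4 for 2nd, and 3 for 3rd.
That gives 5 × 4 × 3 = 60.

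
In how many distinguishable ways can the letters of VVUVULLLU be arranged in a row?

VVUVULLLU has 9 letters with L appearing 3 times, U appearing 3 times, and V appearing 3 times.
So there are 9! / (3!·3!·3!) = 1680 distinguishable arrangements.

1680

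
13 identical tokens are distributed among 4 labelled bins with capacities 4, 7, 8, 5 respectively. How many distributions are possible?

Without the upper bounds there are C(16,3) = 560 ways to split 13 among 4 bins.
Subtract solutions that violate a single cap (substitute x_i' = x_i − (cap_i+1)): x_1 ≥ 5 gives C(11,3) = 165; x_2 ≥ 8 gives C(8,3) = 56; x_3 ≥ 9 gives C(7,3) = 35; x_4 ≥ 6 gives C(10,3) = 120. Together 376.
Add back pairs where two caps are both exceeded: 1 + 0 + 10 + 0 + 0 + 0 = 11.
By inclusion–exclusion the count is 560 − 376 + 11 = 195.

195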